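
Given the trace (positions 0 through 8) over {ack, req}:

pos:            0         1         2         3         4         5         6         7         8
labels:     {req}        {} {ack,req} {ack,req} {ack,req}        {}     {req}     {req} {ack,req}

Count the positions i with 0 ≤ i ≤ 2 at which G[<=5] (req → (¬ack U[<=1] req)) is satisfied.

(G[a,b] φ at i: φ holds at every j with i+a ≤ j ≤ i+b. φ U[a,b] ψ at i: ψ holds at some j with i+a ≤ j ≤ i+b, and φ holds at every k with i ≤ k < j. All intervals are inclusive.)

3

Evaluate at each i in [0,2]:
  i=0: ✓ (all of [0,5])
  i=1: ✓ (all of [1,6])
  i=2: ✓ (all of [2,7])
Positions where it holds: {0, 1, 2} → 3.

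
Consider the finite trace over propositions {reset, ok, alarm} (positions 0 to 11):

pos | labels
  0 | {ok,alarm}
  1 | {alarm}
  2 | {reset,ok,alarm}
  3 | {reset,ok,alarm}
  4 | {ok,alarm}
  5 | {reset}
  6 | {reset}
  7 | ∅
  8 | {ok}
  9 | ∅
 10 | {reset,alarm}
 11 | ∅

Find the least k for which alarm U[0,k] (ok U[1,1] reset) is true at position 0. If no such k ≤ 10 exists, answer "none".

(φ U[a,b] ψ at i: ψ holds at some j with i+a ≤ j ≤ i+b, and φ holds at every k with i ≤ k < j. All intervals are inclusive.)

Need earliest j ≥ 0 with (ok U[1,1] reset), and alarm at every k in [0,j-1].
  j=0: rhs fails.
  j=1: rhs fails.
  j=2: rhs holds; lhs holds on [0,1]. k = 2.

2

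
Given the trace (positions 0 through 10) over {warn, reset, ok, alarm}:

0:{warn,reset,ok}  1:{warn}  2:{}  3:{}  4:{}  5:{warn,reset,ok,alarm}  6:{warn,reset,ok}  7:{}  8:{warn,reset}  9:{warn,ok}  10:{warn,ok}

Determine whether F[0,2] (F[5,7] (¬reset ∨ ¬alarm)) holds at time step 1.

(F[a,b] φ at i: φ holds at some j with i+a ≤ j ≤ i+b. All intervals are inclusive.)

Yes

Check F[5,7] (¬reset ∨ ¬alarm) at each j in [1,3]:
  j=1: holds (witness at 6)
  j=2: holds (witness at 7)
  j=3: holds (witness at 8)
Found at j=1 → formula holds.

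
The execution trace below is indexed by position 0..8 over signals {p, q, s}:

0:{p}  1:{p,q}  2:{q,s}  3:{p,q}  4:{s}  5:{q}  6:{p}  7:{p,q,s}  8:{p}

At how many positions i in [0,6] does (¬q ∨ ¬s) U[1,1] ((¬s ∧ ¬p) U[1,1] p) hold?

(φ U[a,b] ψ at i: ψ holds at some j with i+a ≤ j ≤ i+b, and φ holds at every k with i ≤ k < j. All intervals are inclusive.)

Evaluate at each i in [0,6]:
  i=0: ✗ (no rhs in [1,1])
  i=1: ✗ (no rhs in [2,2])
  i=2: ✗ (no rhs in [3,3])
  i=3: ✗ (no rhs in [4,4])
  i=4: ✓ (rhs at j=5; lhs holds on [4,4])
  i=5: ✗ (no rhs in [6,6])
  i=6: ✗ (no rhs in [7,7])
Positions where it holds: {4} → 1.

1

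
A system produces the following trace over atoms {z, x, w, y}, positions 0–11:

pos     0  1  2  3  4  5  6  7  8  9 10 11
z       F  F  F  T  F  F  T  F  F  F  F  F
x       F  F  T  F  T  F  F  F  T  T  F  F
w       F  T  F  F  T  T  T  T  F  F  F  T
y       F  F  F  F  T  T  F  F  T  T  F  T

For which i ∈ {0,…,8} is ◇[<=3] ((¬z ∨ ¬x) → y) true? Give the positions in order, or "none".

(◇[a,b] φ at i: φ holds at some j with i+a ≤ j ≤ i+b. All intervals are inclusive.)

1, 2, 3, 4, 5, 6, 7, 8

Evaluate at each i in [0,8]:
  i=0: ✗ (none in [0,3])
  i=1: ✓ (witness j=4)
  i=2: ✓ (witness j=4)
  i=3: ✓ (witness j=4)
  i=4: ✓ (witness j=4)
  i=5: ✓ (witness j=5)
  i=6: ✓ (witness j=8)
  i=7: ✓ (witness j=8)
  i=8: ✓ (witness j=8)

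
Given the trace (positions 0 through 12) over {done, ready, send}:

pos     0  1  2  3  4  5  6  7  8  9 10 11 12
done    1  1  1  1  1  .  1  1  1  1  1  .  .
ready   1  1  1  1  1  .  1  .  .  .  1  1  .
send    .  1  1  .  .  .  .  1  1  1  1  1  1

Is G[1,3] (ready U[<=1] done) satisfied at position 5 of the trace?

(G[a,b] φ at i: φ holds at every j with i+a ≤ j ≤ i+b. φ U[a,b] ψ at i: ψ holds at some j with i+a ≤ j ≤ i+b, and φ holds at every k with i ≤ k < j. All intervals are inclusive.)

Check (ready U[<=1] done) at every j in [6,8]:
  j=6: holds
  j=7: holds
  j=8: holds
All positions satisfy it → formula holds.

True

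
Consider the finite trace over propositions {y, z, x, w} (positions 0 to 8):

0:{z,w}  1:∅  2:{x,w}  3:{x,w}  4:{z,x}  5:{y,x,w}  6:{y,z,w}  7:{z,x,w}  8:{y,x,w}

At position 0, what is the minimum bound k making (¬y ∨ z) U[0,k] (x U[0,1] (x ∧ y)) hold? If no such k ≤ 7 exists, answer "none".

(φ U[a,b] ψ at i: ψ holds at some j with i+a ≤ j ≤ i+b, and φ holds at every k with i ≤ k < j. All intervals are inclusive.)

Need earliest j ≥ 0 with (x U[0,1] (x ∧ y)), and (¬y ∨ z) at every k in [0,j-1].
  j=0: rhs fails.
  j=1: rhs fails.
  j=2: rhs fails.
  j=3: rhs fails.
  j=4: rhs holds; lhs holds on [0,3]. k = 4.

4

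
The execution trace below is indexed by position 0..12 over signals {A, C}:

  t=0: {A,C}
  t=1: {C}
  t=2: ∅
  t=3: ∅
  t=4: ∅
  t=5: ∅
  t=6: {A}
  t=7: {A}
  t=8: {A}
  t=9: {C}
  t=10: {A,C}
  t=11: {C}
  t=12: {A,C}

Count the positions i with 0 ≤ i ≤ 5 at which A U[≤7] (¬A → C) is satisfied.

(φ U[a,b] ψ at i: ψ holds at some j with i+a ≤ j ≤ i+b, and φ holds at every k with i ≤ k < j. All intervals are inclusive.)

2

Evaluate at each i in [0,5]:
  i=0: ✓ (rhs at j=0)
  i=1: ✓ (rhs at j=1)
  i=2: ✗ (lhs fails at k=2 before rhs at j=6)
  i=3: ✗ (lhs fails at k=3 before rhs at j=6)
  i=4: ✗ (lhs fails at k=4 before rhs at j=6)
  i=5: ✗ (lhs fails at k=5 before rhs at j=6)
Positions where it holds: {0, 1} → 2.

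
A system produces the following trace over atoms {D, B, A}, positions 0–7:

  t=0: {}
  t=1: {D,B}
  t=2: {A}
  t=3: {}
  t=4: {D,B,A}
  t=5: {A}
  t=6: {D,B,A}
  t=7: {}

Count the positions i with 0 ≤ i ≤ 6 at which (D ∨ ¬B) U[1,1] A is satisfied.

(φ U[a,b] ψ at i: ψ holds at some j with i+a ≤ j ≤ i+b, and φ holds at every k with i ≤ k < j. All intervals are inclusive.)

4

Evaluate at each i in [0,6]:
  i=0: ✗ (no rhs in [1,1])
  i=1: ✓ (rhs at j=2; lhs holds on [1,1])
  i=2: ✗ (no rhs in [3,3])
  i=3: ✓ (rhs at j=4; lhs holds on [3,3])
  i=4: ✓ (rhs at j=5; lhs holds on [4,4])
  i=5: ✓ (rhs at j=6; lhs holds on [5,5])
  i=6: ✗ (no rhs in [7,7])
Positions where it holds: {1, 3, 4, 5} → 4.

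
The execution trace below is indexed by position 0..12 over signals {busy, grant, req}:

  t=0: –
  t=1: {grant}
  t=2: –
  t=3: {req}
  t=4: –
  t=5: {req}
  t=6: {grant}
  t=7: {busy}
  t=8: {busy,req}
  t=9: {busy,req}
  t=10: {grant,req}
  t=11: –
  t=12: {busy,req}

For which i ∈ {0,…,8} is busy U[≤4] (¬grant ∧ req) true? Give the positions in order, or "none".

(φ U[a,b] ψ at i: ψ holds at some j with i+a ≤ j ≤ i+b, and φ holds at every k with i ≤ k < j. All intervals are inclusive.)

3, 5, 7, 8

Evaluate at each i in [0,8]:
  i=0: ✗ (lhs fails at k=0 before rhs at j=3)
  i=1: ✗ (lhs fails at k=1 before rhs at j=3)
  i=2: ✗ (lhs fails at k=2 before rhs at j=3)
  i=3: ✓ (rhs at j=3)
  i=4: ✗ (lhs fails at k=4 before rhs at j=5)
  i=5: ✓ (rhs at j=5)
  i=6: ✗ (lhs fails at k=6 before rhs at j=8)
  i=7: ✓ (rhs at j=8; lhs holds on [7,7])
  i=8: ✓ (rhs at j=8)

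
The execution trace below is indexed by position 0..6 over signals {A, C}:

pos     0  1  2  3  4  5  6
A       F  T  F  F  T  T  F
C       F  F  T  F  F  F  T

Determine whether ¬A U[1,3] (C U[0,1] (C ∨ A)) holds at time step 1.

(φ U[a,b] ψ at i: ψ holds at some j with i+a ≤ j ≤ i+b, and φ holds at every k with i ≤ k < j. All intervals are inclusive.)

Need some j in [2,4] with (C U[0,1] (C ∨ A)), and ¬A at every k in [1,j-1].
  j=2: (C U[0,1] (C ∨ A)) holds, but ¬A fails at k=1 → not this j.
  j=3: (C U[0,1] (C ∨ A)) — fails.
  j=4: (C U[0,1] (C ∨ A)) holds, but ¬A fails at k=1 → not this j.
No j in the window works → until fails.

Does not hold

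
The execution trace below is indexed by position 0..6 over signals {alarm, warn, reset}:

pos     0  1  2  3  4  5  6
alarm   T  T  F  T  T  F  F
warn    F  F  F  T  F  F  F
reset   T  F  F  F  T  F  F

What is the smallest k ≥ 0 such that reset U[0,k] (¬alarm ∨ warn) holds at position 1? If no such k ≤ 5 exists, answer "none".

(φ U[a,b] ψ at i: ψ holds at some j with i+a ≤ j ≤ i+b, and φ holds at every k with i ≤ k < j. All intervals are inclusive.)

none

Need earliest j ≥ 1 with (¬alarm ∨ warn), and reset at every k in [1,j-1].
  j=1: rhs fails.
  j=2: rhs holds but lhs fails at k=1.
  j=3: rhs holds but lhs fails at k=1.
  j=4: rhs fails.
  j=5: rhs holds but lhs fails at k=1.
  j=6: rhs holds but lhs fails at k=1.
No witness within the range → none.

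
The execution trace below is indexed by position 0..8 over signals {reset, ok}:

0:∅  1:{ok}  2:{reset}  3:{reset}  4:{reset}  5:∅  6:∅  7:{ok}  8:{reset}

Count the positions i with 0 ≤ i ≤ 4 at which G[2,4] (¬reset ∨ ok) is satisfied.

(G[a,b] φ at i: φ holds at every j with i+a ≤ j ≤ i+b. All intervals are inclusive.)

1

Evaluate at each i in [0,4]:
  i=0: ✗ (fails at j=2)
  i=1: ✗ (fails at j=3)
  i=2: ✗ (fails at j=4)
  i=3: ✓ (all of [5,7])
  i=4: ✗ (fails at j=8)
Positions where it holds: {3} → 1.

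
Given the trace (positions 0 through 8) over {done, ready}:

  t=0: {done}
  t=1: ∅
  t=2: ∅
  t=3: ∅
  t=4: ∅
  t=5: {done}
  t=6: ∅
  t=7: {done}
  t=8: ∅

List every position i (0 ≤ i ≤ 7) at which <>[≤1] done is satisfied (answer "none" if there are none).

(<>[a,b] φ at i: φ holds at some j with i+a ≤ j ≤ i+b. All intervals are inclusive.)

Evaluate at each i in [0,7]:
  i=0: ✓ (witness j=0)
  i=1: ✗ (none in [1,2])
  i=2: ✗ (none in [2,3])
  i=3: ✗ (none in [3,4])
  i=4: ✓ (witness j=5)
  i=5: ✓ (witness j=5)
  i=6: ✓ (witness j=7)
  i=7: ✓ (witness j=7)

0, 4, 5, 6, 7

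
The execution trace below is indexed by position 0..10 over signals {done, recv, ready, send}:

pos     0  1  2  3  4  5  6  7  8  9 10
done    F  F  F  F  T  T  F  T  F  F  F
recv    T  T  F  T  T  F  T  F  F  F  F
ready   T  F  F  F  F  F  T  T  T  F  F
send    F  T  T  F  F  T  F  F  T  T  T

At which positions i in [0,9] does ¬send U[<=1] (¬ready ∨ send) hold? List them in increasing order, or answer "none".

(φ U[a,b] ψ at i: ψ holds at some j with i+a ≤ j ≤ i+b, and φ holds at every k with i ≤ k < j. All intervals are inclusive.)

Evaluate at each i in [0,9]:
  i=0: ✓ (rhs at j=1; lhs holds on [0,0])
  i=1: ✓ (rhs at j=1)
  i=2: ✓ (rhs at j=2)
  i=3: ✓ (rhs at j=3)
  i=4: ✓ (rhs at j=4)
  i=5: ✓ (rhs at j=5)
  i=6: ✗ (no rhs in [6,7])
  i=7: ✓ (rhs at j=8; lhs holds on [7,7])
  i=8: ✓ (rhs at j=8)
  i=9: ✓ (rhs at j=9)

0, 1, 2, 3, 4, 5, 7, 8, 9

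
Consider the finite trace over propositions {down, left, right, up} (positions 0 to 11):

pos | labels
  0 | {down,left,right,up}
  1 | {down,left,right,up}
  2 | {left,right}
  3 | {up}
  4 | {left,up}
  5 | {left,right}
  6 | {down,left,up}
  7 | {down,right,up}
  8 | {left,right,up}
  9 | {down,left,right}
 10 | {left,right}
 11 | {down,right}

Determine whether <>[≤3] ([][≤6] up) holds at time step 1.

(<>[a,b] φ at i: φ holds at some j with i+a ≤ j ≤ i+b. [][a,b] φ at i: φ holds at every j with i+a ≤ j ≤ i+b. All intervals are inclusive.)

Check [][≤6] up at each j in [1,4]:
  j=1: fails at 2
  j=2: fails at 2
  j=3: fails at 5
  j=4: fails at 5
No position in the window satisfies it → formula fails.

No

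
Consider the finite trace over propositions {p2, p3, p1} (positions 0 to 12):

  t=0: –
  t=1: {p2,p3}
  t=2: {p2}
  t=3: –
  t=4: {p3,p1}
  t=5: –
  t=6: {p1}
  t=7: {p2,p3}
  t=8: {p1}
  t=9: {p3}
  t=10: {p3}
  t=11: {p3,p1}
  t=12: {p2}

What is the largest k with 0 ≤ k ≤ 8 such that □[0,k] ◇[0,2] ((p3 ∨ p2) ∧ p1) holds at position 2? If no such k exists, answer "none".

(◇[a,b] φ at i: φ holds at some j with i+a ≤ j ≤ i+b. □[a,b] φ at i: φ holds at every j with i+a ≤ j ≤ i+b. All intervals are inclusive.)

◇[0,2] ((p3 ∨ p2) ∧ p1) must hold from j=2 onward; find where it first fails.
  j=2: holds
  j=3: holds
  j=4: holds
  j=5: fails
Holds on [2,4], so largest k = 2.

2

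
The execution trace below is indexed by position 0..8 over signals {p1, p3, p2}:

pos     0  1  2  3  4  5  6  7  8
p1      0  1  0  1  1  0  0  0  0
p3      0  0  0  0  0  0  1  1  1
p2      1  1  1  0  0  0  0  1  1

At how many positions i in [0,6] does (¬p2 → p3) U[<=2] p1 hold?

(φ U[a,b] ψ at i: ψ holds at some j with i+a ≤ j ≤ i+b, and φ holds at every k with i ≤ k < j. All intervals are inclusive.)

Evaluate at each i in [0,6]:
  i=0: ✓ (rhs at j=1; lhs holds on [0,0])
  i=1: ✓ (rhs at j=1)
  i=2: ✓ (rhs at j=3; lhs holds on [2,2])
  i=3: ✓ (rhs at j=3)
  i=4: ✓ (rhs at j=4)
  i=5: ✗ (no rhs in [5,7])
  i=6: ✗ (no rhs in [6,8])
Positions where it holds: {0, 1, 2, 3, 4} → 5.

5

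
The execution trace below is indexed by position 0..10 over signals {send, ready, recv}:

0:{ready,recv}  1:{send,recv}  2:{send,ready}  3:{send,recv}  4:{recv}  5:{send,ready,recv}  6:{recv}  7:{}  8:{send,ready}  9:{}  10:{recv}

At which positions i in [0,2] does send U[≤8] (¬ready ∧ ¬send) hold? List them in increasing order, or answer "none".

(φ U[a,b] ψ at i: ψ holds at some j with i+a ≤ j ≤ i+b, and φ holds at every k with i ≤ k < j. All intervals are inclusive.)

1, 2

Evaluate at each i in [0,2]:
  i=0: ✗ (lhs fails at k=0 before rhs at j=4)
  i=1: ✓ (rhs at j=4; lhs holds on [1,3])
  i=2: ✓ (rhs at j=4; lhs holds on [2,3])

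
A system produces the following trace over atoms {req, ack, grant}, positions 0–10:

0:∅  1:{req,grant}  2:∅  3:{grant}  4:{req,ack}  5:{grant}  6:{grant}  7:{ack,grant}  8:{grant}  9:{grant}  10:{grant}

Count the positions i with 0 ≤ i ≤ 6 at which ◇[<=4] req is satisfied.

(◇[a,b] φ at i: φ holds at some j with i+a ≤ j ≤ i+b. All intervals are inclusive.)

5

Evaluate at each i in [0,6]:
  i=0: ✓ (witness j=1)
  i=1: ✓ (witness j=1)
  i=2: ✓ (witness j=4)
  i=3: ✓ (witness j=4)
  i=4: ✓ (witness j=4)
  i=5: ✗ (none in [5,9])
  i=6: ✗ (none in [6,10])
Positions where it holds: {0, 1, 2, 3, 4} → 5.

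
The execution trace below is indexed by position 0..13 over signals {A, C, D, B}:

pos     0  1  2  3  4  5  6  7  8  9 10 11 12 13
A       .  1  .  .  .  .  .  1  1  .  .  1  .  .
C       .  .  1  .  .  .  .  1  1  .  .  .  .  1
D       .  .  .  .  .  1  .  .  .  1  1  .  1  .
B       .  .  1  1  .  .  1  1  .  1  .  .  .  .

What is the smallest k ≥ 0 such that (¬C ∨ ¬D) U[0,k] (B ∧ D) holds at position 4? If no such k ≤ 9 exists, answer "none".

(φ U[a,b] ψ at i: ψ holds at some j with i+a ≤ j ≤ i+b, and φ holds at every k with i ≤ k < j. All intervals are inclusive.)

Need earliest j ≥ 4 with (B ∧ D), and (¬C ∨ ¬D) at every k in [4,j-1].
  j=4: rhs fails.
  j=5: rhs fails.
  j=6: rhs fails.
  j=7: rhs fails.
  j=8: rhs fails.
  j=9: rhs holds; lhs holds on [4,8]. k = 5.

5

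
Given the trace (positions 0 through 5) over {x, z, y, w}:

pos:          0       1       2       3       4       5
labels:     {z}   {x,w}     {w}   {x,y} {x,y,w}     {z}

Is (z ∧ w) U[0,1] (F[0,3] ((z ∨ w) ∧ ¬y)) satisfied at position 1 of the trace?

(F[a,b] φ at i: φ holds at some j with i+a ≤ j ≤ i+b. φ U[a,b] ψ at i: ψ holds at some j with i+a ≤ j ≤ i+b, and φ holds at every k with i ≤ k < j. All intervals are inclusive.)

True

Need some j in [1,2] with F[0,3] ((z ∨ w) ∧ ¬y), and (z ∧ w) at every k in [1,j-1].
  j=1: F[0,3] ((z ∨ w) ∧ ¬y) holds; no prefix to check → satisfied.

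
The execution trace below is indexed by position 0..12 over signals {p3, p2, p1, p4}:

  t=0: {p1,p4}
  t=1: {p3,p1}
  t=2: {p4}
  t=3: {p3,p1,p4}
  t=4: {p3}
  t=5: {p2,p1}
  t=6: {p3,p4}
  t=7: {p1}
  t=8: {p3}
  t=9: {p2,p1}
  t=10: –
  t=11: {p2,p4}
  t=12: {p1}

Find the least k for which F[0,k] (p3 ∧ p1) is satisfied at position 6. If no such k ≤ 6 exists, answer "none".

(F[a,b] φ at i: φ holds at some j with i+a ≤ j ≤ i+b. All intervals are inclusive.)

none

Scan j = 6,7,… for (p3 ∧ p1):
  j=6: fails
  j=7: fails
  j=8: fails
  j=9: fails
  j=10: fails
  j=11: fails
  j=12: fails
No j in [6,12] satisfies it → none.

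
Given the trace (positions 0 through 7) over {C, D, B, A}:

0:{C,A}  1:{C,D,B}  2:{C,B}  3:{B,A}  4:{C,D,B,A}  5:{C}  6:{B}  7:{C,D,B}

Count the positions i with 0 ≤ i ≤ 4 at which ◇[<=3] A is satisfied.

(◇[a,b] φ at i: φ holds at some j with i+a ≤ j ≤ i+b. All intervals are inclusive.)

5

Evaluate at each i in [0,4]:
  i=0: ✓ (witness j=0)
  i=1: ✓ (witness j=3)
  i=2: ✓ (witness j=3)
  i=3: ✓ (witness j=3)
  i=4: ✓ (witness j=4)
Positions where it holds: {0, 1, 2, 3, 4} → 5.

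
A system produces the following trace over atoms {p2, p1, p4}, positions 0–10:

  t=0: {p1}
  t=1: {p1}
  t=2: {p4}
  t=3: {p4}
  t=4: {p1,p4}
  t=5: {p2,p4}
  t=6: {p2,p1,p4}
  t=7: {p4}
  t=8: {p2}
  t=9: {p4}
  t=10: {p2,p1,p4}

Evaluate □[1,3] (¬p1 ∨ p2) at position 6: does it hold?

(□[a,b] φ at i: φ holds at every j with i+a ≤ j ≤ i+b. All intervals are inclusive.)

Holds

Check (¬p1 ∨ p2) at every j in [7,9]:
  j=7: true
  j=8: true
  j=9: true
All positions satisfy it → formula holds.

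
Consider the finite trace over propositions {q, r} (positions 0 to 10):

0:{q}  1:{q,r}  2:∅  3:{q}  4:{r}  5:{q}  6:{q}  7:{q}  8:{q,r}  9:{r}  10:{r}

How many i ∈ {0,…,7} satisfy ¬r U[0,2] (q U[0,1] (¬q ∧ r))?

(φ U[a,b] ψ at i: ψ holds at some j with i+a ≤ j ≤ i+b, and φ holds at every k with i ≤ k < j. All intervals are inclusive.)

5

Evaluate at each i in [0,7]:
  i=0: ✗ (no rhs in [0,2])
  i=1: ✗ (lhs fails at k=1 before rhs at j=3)
  i=2: ✓ (rhs at j=3; lhs holds on [2,2])
  i=3: ✓ (rhs at j=3)
  i=4: ✓ (rhs at j=4)
  i=5: ✗ (no rhs in [5,7])
  i=6: ✓ (rhs at j=8; lhs holds on [6,7])
  i=7: ✓ (rhs at j=8; lhs holds on [7,7])
Positions where it holds: {2, 3, 4, 6, 7} → 5.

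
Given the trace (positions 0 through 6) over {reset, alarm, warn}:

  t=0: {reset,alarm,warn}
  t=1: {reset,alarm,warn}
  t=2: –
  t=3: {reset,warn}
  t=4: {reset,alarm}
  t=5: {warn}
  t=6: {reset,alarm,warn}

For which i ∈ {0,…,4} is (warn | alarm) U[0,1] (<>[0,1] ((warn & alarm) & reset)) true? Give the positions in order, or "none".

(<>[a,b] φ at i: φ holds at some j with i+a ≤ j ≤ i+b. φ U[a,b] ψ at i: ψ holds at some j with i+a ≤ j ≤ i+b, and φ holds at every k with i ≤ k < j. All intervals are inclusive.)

Evaluate at each i in [0,4]:
  i=0: ✓ (rhs at j=0)
  i=1: ✓ (rhs at j=1)
  i=2: ✗ (no rhs in [2,3])
  i=3: ✗ (no rhs in [3,4])
  i=4: ✓ (rhs at j=5; lhs holds on [4,4])

0, 1, 4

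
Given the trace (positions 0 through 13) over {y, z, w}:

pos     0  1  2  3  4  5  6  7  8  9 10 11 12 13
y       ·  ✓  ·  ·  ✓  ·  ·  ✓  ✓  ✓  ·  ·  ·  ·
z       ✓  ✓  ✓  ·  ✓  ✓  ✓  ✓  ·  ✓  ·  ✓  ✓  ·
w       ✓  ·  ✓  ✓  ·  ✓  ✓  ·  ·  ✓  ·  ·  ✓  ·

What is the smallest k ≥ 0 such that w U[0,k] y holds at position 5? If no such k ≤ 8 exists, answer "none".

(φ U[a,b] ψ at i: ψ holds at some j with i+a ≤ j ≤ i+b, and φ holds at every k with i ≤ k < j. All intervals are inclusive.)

Need earliest j ≥ 5 with y, and w at every k in [5,j-1].
  j=5: rhs fails.
  j=6: rhs fails.
  j=7: rhs holds; lhs holds on [5,6]. k = 2.

2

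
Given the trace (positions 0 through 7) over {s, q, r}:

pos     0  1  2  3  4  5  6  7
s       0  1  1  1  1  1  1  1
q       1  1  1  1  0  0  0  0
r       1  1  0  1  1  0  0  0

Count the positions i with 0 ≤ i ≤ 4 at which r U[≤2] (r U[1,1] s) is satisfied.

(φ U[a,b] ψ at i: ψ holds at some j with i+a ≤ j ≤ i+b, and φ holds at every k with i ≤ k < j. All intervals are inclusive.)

4

Evaluate at each i in [0,4]:
  i=0: ✓ (rhs at j=0)
  i=1: ✓ (rhs at j=1)
  i=2: ✗ (lhs fails at k=2 before rhs at j=3)
  i=3: ✓ (rhs at j=3)
  i=4: ✓ (rhs at j=4)
Positions where it holds: {0, 1, 3, 4} → 4.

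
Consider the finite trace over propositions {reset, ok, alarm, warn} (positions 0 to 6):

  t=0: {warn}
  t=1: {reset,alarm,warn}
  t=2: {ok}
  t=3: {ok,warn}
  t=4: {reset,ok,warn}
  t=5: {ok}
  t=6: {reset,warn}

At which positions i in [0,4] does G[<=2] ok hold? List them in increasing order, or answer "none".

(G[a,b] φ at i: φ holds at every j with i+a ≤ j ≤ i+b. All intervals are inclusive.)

Evaluate at each i in [0,4]:
  i=0: ✗ (fails at j=0)
  i=1: ✗ (fails at j=1)
  i=2: ✓ (all of [2,4])
  i=3: ✓ (all of [3,5])
  i=4: ✗ (fails at j=6)

2, 3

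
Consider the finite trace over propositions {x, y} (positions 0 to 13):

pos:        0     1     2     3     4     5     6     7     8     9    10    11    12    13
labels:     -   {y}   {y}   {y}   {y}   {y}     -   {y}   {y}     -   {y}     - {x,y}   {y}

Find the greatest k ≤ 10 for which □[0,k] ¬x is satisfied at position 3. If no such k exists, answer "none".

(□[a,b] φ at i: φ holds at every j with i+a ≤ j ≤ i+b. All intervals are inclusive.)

¬x must hold from j=3 onward; find where it first fails.
  j=3: holds
  j=4: holds
  j=5: holds
  j=6: holds
  j=7: holds
  j=8: holds
  j=9: holds
  j=10: holds
  j=11: holds
  j=12: fails
Holds on [3,11], so largest k = 8.

8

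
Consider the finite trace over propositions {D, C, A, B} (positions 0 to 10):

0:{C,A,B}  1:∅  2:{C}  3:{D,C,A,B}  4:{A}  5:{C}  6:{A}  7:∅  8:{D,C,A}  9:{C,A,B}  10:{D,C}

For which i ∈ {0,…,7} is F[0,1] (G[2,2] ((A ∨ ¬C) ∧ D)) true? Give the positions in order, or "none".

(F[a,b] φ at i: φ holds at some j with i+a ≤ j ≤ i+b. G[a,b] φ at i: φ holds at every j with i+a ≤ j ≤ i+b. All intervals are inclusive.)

0, 1, 5, 6

Evaluate at each i in [0,7]:
  i=0: ✓ (witness j=1)
  i=1: ✓ (witness j=1)
  i=2: ✗ (none in [2,3])
  i=3: ✗ (none in [3,4])
  i=4: ✗ (none in [4,5])
  i=5: ✓ (witness j=6)
  i=6: ✓ (witness j=6)
  i=7: ✗ (none in [7,8])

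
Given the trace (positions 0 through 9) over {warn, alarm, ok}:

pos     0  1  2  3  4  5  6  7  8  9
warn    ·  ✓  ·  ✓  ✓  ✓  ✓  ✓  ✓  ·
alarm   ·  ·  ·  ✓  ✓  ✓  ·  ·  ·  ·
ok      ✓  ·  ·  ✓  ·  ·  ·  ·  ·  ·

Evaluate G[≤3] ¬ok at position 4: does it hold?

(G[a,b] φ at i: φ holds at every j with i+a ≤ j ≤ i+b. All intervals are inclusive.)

Check ¬ok at every j in [4,7]:
  j=4: true
  j=5: true
  j=6: true
  j=7: true
All positions satisfy it → formula holds.

Yes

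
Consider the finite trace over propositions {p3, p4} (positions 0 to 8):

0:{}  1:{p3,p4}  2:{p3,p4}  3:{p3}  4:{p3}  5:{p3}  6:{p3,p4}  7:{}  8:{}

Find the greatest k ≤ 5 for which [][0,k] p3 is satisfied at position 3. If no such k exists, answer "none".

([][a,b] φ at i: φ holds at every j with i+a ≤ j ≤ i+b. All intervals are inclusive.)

p3 must hold from j=3 onward; find where it first fails.
  j=3: holds
  j=4: holds
  j=5: holds
  j=6: holds
  j=7: fails
Holds on [3,6], so largest k = 3.

3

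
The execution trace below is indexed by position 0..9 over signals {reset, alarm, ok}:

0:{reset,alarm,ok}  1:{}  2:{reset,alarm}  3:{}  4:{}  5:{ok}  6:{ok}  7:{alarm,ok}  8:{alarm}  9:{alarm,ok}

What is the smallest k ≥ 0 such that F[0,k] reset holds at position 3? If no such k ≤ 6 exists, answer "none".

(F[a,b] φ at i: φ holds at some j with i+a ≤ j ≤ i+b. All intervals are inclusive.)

Scan j = 3,4,… for reset:
  j=3: fails
  j=4: fails
  j=5: fails
  j=6: fails
  j=7: fails
  j=8: fails
  j=9: fails
No j in [3,9] satisfies it → none.

none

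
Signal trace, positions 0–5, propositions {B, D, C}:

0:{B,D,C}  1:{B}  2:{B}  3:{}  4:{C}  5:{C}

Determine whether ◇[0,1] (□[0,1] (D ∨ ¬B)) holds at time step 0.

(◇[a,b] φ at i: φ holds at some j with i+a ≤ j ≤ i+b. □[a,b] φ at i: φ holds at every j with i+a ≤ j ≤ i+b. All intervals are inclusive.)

Check □[0,1] (D ∨ ¬B) at each j in [0,1]:
  j=0: fails at 1
  j=1: fails at 1
No position in the window satisfies it → formula fails.

False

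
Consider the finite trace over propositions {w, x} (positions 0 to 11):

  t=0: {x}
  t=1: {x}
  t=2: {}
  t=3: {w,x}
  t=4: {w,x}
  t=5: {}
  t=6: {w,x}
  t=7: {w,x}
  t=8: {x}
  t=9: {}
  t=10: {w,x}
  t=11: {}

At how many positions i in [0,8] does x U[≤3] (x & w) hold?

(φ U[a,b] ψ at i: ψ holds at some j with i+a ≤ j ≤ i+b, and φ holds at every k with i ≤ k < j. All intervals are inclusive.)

4

Evaluate at each i in [0,8]:
  i=0: ✗ (lhs fails at k=2 before rhs at j=3)
  i=1: ✗ (lhs fails at k=2 before rhs at j=3)
  i=2: ✗ (lhs fails at k=2 before rhs at j=3)
  i=3: ✓ (rhs at j=3)
  i=4: ✓ (rhs at j=4)
  i=5: ✗ (lhs fails at k=5 before rhs at j=6)
  i=6: ✓ (rhs at j=6)
  i=7: ✓ (rhs at j=7)
  i=8: ✗ (lhs fails at k=9 before rhs at j=10)
Positions where it holds: {3, 4, 6, 7} → 4.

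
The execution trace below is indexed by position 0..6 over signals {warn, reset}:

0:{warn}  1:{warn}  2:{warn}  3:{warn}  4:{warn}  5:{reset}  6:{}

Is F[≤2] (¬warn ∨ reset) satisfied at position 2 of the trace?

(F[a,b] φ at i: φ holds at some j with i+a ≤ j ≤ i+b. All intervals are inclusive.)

Check (¬warn ∨ reset) at each j in [2,4]:
  j=2: false
  j=3: false
  j=4: false
No position in the window satisfies it → formula fails.

No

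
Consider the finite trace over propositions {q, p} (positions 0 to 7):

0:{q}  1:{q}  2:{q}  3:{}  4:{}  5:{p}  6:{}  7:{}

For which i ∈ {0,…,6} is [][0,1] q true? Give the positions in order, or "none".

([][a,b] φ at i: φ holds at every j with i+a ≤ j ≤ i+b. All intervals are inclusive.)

0, 1

Evaluate at each i in [0,6]:
  i=0: ✓ (all of [0,1])
  i=1: ✓ (all of [1,2])
  i=2: ✗ (fails at j=3)
  i=3: ✗ (fails at j=3)
  i=4: ✗ (fails at j=4)
  i=5: ✗ (fails at j=5)
  i=6: ✗ (fails at j=6)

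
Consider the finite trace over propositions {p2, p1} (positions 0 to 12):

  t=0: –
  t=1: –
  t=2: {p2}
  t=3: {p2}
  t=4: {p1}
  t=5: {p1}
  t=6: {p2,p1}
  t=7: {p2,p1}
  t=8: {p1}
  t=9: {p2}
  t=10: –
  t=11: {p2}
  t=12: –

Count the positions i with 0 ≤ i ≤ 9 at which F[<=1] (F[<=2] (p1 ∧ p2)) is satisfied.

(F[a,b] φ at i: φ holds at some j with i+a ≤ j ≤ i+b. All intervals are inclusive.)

Evaluate at each i in [0,9]:
  i=0: ✗ (none in [0,1])
  i=1: ✗ (none in [1,2])
  i=2: ✗ (none in [2,3])
  i=3: ✓ (witness j=4)
  i=4: ✓ (witness j=4)
  i=5: ✓ (witness j=5)
  i=6: ✓ (witness j=6)
  i=7: ✓ (witness j=7)
  i=8: ✗ (none in [8,9])
  i=9: ✗ (none in [9,10])
Positions where it holds: {3, 4, 5, 6, 7} → 5.

5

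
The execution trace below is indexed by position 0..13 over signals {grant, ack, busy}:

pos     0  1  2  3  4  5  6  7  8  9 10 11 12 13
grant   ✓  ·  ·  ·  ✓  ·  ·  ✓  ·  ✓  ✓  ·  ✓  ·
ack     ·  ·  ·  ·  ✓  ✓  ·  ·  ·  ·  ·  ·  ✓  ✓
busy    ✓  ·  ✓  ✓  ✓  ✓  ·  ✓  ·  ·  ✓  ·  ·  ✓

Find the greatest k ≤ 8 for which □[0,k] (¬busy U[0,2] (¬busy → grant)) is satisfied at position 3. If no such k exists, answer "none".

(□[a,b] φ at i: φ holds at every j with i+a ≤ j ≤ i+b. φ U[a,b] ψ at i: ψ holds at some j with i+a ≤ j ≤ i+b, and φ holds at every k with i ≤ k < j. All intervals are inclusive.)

(¬busy U[0,2] (¬busy → grant)) must hold from j=3 onward; find where it first fails.
  j=3: holds
  j=4: holds
  j=5: holds
  j=6: holds
  j=7: holds
  j=8: holds
  j=9: holds
  j=10: holds
  j=11: holds
Holds through j=11; largest k = 8.

8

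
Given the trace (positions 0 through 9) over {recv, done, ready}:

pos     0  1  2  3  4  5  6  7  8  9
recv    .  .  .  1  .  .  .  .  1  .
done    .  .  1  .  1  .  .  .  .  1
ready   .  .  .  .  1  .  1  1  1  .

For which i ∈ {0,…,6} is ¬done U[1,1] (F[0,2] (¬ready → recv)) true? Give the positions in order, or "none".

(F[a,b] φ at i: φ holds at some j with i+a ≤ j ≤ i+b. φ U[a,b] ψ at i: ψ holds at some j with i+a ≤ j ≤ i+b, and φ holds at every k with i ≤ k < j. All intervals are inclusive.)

Evaluate at each i in [0,6]:
  i=0: ✓ (rhs at j=1; lhs holds on [0,0])
  i=1: ✓ (rhs at j=2; lhs holds on [1,1])
  i=2: ✗ (lhs fails at k=2 before rhs at j=3)
  i=3: ✓ (rhs at j=4; lhs holds on [3,3])
  i=4: ✗ (lhs fails at k=4 before rhs at j=5)
  i=5: ✓ (rhs at j=6; lhs holds on [5,5])
  i=6: ✓ (rhs at j=7; lhs holds on [6,6])

0, 1, 3, 5, 6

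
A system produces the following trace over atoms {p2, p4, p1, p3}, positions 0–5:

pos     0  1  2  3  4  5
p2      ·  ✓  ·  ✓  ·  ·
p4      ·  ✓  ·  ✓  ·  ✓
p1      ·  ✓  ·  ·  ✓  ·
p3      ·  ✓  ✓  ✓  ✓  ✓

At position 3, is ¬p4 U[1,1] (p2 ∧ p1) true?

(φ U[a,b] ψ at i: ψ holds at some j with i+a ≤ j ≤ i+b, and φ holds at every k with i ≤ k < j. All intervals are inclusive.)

Does not hold

Need some j in [4,4] with (p2 ∧ p1), and ¬p4 at every k in [3,j-1].
  j=4: (p2 ∧ p1) false.
No j in the window works → until fails.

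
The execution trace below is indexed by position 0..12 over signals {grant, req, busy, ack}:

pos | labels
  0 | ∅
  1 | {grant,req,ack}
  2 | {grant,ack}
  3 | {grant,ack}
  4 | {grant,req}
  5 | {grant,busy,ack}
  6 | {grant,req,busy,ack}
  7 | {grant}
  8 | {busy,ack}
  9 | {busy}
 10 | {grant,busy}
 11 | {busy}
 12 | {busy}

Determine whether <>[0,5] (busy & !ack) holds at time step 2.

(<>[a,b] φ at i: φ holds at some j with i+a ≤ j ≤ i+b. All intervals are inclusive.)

Check (busy & !ack) at each j in [2,7]:
  j=2: false
  j=3: false
  j=4: false
  j=5: false
  j=6: false
  j=7: false
No position in the window satisfies it → formula fails.

No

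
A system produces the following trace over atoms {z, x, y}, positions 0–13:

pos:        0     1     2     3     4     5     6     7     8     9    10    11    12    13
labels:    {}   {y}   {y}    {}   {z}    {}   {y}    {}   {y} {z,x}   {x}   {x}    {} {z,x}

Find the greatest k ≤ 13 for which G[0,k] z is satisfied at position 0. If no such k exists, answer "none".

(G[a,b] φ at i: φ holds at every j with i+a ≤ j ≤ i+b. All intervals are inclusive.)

none

z must hold from j=0 onward; find where it first fails.
  j=0: fails → no k works.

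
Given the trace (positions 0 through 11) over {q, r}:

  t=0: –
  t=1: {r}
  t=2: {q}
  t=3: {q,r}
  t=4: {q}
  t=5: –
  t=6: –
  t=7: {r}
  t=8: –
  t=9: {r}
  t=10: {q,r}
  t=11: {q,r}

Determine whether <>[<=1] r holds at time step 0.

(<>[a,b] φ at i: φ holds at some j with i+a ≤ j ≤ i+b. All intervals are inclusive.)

Check r at each j in [0,1]:
  j=0: false
  j=1: true
Found at j=1 → formula holds.

True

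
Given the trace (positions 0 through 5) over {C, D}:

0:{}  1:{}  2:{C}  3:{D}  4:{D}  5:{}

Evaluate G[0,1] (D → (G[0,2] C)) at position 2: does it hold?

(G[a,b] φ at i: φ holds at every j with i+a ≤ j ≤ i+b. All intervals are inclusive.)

False

Check (D → (G[0,2] C)) at every j in [2,3]:
  j=2: antecedent false → ✓
  j=3: antecedent true; consequent fails at 3 → ✗
Fails at j=3 → formula fails.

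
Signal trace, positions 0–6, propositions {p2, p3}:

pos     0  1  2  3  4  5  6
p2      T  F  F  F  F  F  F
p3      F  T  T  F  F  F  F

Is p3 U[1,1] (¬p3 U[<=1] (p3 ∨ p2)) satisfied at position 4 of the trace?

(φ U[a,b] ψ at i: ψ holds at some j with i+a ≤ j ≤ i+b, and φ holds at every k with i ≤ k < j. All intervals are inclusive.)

Need some j in [5,5] with (¬p3 U[<=1] (p3 ∨ p2)), and p3 at every k in [4,j-1].
  j=5: (¬p3 U[<=1] (p3 ∨ p2)) — fails.
No j in the window works → until fails.

Does not hold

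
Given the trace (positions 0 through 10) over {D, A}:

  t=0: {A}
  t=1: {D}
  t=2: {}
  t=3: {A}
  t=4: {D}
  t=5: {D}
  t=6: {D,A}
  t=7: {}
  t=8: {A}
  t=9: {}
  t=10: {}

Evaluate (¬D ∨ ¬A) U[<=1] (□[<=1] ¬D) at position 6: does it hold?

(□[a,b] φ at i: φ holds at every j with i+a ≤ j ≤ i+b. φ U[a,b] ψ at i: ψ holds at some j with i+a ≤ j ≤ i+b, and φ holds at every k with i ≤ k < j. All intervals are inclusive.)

Does not hold

Need some j in [6,7] with □[<=1] ¬D, and (¬D ∨ ¬A) at every k in [6,j-1].
  j=6: □[<=1] ¬D — fails at 6.
  j=7: □[<=1] ¬D holds, but (¬D ∨ ¬A) fails at k=6 → not this j.
No j in the window works → until fails.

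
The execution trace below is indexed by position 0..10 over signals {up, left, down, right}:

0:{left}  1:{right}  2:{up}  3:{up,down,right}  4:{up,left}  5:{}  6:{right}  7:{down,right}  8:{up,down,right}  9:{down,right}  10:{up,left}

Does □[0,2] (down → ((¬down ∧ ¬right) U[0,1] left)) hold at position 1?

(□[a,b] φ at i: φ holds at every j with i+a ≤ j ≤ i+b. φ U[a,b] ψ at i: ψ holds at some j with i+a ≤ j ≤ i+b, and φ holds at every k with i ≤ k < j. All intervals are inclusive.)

False

Check (down → ((¬down ∧ ¬right) U[0,1] left)) at every j in [1,3]:
  j=1: antecedent false → ✓
  j=2: antecedent false → ✓
  j=3: antecedent true; consequent fails → ✗
Fails at j=3 → formula fails.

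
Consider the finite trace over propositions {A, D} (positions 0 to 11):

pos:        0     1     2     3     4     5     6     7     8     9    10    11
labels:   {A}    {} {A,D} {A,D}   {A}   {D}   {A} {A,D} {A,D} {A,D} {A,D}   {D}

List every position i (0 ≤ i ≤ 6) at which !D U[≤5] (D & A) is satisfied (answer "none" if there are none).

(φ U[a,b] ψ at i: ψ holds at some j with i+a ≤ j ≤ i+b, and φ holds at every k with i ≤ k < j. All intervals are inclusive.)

Evaluate at each i in [0,6]:
  i=0: ✓ (rhs at j=2; lhs holds on [0,1])
  i=1: ✓ (rhs at j=2; lhs holds on [1,1])
  i=2: ✓ (rhs at j=2)
  i=3: ✓ (rhs at j=3)
  i=4: ✗ (lhs fails at k=5 before rhs at j=7)
  i=5: ✗ (lhs fails at k=5 before rhs at j=7)
  i=6: ✓ (rhs at j=7; lhs holds on [6,6])

0, 1, 2, 3, 6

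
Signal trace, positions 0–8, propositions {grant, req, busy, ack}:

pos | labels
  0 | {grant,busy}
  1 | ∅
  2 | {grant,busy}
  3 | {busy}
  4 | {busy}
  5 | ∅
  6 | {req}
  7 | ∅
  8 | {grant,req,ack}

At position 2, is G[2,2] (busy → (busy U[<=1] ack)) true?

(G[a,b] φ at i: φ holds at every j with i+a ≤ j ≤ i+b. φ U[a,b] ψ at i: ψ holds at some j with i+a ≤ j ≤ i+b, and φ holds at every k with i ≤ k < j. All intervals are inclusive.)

Check (busy → (busy U[<=1] ack)) at every j in [4,4]:
  j=4: antecedent true; consequent fails → ✗
Fails at j=4 → formula fails.

No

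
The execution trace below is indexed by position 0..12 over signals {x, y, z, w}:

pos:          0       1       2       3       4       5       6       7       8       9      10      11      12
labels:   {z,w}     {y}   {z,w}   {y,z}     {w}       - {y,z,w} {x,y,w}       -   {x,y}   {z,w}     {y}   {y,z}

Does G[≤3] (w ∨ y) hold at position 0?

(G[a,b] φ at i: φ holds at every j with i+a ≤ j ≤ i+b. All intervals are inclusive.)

Check (w ∨ y) at every j in [0,3]:
  j=0: true
  j=1: true
  j=2: true
  j=3: true
All positions satisfy it → formula holds.

Yes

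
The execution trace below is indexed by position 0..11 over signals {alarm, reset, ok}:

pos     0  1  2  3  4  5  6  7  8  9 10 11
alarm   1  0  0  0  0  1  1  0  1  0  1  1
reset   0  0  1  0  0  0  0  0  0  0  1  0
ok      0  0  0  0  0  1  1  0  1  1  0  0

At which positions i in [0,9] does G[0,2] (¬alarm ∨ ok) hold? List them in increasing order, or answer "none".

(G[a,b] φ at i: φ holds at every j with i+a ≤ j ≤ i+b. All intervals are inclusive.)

1, 2, 3, 4, 5, 6, 7

Evaluate at each i in [0,9]:
  i=0: ✗ (fails at j=0)
  i=1: ✓ (all of [1,3])
  i=2: ✓ (all of [2,4])
  i=3: ✓ (all of [3,5])
  i=4: ✓ (all of [4,6])
  i=5: ✓ (all of [5,7])
  i=6: ✓ (all of [6,8])
  i=7: ✓ (all of [7,9])
  i=8: ✗ (fails at j=10)
  i=9: ✗ (fails at j=10)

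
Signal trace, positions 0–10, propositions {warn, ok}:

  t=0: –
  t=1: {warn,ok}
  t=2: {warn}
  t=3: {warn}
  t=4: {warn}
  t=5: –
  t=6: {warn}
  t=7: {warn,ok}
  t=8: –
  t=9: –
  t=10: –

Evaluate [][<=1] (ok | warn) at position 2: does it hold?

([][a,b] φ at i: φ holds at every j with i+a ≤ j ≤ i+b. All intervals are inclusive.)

Check (ok | warn) at every j in [2,3]:
  j=2: true
  j=3: true
All positions satisfy it → formula holds.

Yes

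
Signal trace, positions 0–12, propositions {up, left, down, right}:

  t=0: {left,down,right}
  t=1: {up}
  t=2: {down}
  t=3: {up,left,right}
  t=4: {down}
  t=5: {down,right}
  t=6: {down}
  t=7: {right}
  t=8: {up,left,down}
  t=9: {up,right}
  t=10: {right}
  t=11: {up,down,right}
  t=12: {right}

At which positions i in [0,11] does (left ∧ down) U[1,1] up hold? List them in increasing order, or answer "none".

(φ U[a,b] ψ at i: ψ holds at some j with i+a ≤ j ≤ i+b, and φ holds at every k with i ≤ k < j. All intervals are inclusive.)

Evaluate at each i in [0,11]:
  i=0: ✓ (rhs at j=1; lhs holds on [0,0])
  i=1: ✗ (no rhs in [2,2])
  i=2: ✗ (lhs fails at k=2 before rhs at j=3)
  i=3: ✗ (no rhs in [4,4])
  i=4: ✗ (no rhs in [5,5])
  i=5: ✗ (no rhs in [6,6])
  i=6: ✗ (no rhs in [7,7])
  i=7: ✗ (lhs fails at k=7 before rhs at j=8)
  i=8: ✓ (rhs at j=9; lhs holds on [8,8])
  i=9: ✗ (no rhs in [10,10])
  i=10: ✗ (lhs fails at k=10 before rhs at j=11)
  i=11: ✗ (no rhs in [12,12])

0, 8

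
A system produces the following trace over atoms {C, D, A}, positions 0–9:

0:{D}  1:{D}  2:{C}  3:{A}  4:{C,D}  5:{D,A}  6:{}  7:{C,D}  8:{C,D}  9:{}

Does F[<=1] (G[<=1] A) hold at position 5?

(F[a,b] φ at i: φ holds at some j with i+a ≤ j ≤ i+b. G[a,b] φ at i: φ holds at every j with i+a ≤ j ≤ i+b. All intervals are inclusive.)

False

Check G[<=1] A at each j in [5,6]:
  j=5: fails at 6
  j=6: fails at 6
No position in the window satisfies it → formula fails.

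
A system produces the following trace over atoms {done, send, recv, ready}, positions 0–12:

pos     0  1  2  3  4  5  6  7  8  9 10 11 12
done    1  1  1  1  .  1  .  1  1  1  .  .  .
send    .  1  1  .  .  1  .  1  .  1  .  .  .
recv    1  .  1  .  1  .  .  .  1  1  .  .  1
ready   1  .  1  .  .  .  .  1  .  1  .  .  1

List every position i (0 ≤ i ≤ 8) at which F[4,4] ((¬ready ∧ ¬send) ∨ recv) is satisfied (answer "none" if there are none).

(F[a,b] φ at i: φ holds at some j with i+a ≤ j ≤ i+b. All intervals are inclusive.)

0, 2, 4, 5, 6, 7, 8

Evaluate at each i in [0,8]:
  i=0: ✓ (witness j=4)
  i=1: ✗ (none in [5,5])
  i=2: ✓ (witness j=6)
  i=3: ✗ (none in [7,7])
  i=4: ✓ (witness j=8)
  i=5: ✓ (witness j=9)
  i=6: ✓ (witness j=10)
  i=7: ✓ (witness j=11)
  i=8: ✓ (witness j=12)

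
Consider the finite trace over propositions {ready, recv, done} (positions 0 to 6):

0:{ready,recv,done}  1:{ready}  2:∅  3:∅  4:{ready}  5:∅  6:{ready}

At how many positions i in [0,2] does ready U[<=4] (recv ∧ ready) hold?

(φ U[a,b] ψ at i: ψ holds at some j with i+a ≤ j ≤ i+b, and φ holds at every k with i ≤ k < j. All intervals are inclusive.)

Evaluate at each i in [0,2]:
  i=0: ✓ (rhs at j=0)
  i=1: ✗ (no rhs in [1,5])
  i=2: ✗ (no rhs in [2,6])
Positions where it holds: {0} → 1.

1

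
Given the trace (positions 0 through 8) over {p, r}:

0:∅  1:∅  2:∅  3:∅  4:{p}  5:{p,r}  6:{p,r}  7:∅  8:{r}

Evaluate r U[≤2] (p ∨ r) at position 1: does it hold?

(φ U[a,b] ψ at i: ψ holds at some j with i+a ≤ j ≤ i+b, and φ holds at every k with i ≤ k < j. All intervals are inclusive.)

Need some j in [1,3] with (p ∨ r), and r at every k in [1,j-1].
  j=1: (p ∨ r) false.
  j=2: (p ∨ r) false.
  j=3: (p ∨ r) false.
No j in the window works → until fails.

Does not hold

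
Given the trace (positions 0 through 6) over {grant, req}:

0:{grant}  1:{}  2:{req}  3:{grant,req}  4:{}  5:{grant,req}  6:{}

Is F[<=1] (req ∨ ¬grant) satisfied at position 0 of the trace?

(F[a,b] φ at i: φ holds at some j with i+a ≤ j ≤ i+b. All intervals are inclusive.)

Yes

Check (req ∨ ¬grant) at each j in [0,1]:
  j=0: false
  j=1: true
Found at j=1 → formula holds.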